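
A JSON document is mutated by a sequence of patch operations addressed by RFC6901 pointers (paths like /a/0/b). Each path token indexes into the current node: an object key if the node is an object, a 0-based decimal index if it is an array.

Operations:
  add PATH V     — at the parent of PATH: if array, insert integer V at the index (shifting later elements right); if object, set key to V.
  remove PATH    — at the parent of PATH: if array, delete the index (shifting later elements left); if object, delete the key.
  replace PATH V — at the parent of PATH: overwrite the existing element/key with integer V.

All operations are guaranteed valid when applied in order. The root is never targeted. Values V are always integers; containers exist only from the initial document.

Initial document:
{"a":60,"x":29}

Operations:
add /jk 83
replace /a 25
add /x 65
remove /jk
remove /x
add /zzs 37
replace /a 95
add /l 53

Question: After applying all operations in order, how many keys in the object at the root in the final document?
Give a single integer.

After op 1 (add /jk 83): {"a":60,"jk":83,"x":29}
After op 2 (replace /a 25): {"a":25,"jk":83,"x":29}
After op 3 (add /x 65): {"a":25,"jk":83,"x":65}
After op 4 (remove /jk): {"a":25,"x":65}
After op 5 (remove /x): {"a":25}
After op 6 (add /zzs 37): {"a":25,"zzs":37}
After op 7 (replace /a 95): {"a":95,"zzs":37}
After op 8 (add /l 53): {"a":95,"l":53,"zzs":37}
Size at the root: 3

Answer: 3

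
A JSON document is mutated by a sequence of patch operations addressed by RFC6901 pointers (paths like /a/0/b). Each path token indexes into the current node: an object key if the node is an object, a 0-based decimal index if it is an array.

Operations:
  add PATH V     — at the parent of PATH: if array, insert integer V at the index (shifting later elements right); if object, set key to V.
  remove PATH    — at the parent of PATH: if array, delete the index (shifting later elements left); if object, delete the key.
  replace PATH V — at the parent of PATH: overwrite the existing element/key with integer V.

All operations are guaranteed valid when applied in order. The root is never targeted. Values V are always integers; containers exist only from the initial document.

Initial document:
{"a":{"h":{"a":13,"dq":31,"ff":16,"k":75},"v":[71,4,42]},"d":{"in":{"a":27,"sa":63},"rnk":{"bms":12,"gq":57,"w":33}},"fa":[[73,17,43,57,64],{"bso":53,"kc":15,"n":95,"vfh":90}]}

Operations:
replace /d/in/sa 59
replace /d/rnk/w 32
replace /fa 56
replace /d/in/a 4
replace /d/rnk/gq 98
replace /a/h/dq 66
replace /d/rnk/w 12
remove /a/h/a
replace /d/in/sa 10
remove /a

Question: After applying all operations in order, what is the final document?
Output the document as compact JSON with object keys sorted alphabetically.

Answer: {"d":{"in":{"a":4,"sa":10},"rnk":{"bms":12,"gq":98,"w":12}},"fa":56}

Derivation:
After op 1 (replace /d/in/sa 59): {"a":{"h":{"a":13,"dq":31,"ff":16,"k":75},"v":[71,4,42]},"d":{"in":{"a":27,"sa":59},"rnk":{"bms":12,"gq":57,"w":33}},"fa":[[73,17,43,57,64],{"bso":53,"kc":15,"n":95,"vfh":90}]}
After op 2 (replace /d/rnk/w 32): {"a":{"h":{"a":13,"dq":31,"ff":16,"k":75},"v":[71,4,42]},"d":{"in":{"a":27,"sa":59},"rnk":{"bms":12,"gq":57,"w":32}},"fa":[[73,17,43,57,64],{"bso":53,"kc":15,"n":95,"vfh":90}]}
After op 3 (replace /fa 56): {"a":{"h":{"a":13,"dq":31,"ff":16,"k":75},"v":[71,4,42]},"d":{"in":{"a":27,"sa":59},"rnk":{"bms":12,"gq":57,"w":32}},"fa":56}
After op 4 (replace /d/in/a 4): {"a":{"h":{"a":13,"dq":31,"ff":16,"k":75},"v":[71,4,42]},"d":{"in":{"a":4,"sa":59},"rnk":{"bms":12,"gq":57,"w":32}},"fa":56}
After op 5 (replace /d/rnk/gq 98): {"a":{"h":{"a":13,"dq":31,"ff":16,"k":75},"v":[71,4,42]},"d":{"in":{"a":4,"sa":59},"rnk":{"bms":12,"gq":98,"w":32}},"fa":56}
After op 6 (replace /a/h/dq 66): {"a":{"h":{"a":13,"dq":66,"ff":16,"k":75},"v":[71,4,42]},"d":{"in":{"a":4,"sa":59},"rnk":{"bms":12,"gq":98,"w":32}},"fa":56}
After op 7 (replace /d/rnk/w 12): {"a":{"h":{"a":13,"dq":66,"ff":16,"k":75},"v":[71,4,42]},"d":{"in":{"a":4,"sa":59},"rnk":{"bms":12,"gq":98,"w":12}},"fa":56}
After op 8 (remove /a/h/a): {"a":{"h":{"dq":66,"ff":16,"k":75},"v":[71,4,42]},"d":{"in":{"a":4,"sa":59},"rnk":{"bms":12,"gq":98,"w":12}},"fa":56}
After op 9 (replace /d/in/sa 10): {"a":{"h":{"dq":66,"ff":16,"k":75},"v":[71,4,42]},"d":{"in":{"a":4,"sa":10},"rnk":{"bms":12,"gq":98,"w":12}},"fa":56}
After op 10 (remove /a): {"d":{"in":{"a":4,"sa":10},"rnk":{"bms":12,"gq":98,"w":12}},"fa":56}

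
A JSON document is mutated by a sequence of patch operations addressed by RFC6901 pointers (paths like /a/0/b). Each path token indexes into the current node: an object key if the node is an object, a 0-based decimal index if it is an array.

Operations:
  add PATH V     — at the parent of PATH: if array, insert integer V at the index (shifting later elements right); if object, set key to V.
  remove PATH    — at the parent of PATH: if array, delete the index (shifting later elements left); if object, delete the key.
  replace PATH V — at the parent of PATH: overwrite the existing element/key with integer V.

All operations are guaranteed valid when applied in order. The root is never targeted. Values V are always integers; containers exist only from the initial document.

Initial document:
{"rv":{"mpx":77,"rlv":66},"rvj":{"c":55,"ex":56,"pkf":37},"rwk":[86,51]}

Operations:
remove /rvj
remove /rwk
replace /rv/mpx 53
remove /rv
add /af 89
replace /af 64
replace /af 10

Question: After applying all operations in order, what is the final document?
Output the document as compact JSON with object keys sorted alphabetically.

Answer: {"af":10}

Derivation:
After op 1 (remove /rvj): {"rv":{"mpx":77,"rlv":66},"rwk":[86,51]}
After op 2 (remove /rwk): {"rv":{"mpx":77,"rlv":66}}
After op 3 (replace /rv/mpx 53): {"rv":{"mpx":53,"rlv":66}}
After op 4 (remove /rv): {}
After op 5 (add /af 89): {"af":89}
After op 6 (replace /af 64): {"af":64}
After op 7 (replace /af 10): {"af":10}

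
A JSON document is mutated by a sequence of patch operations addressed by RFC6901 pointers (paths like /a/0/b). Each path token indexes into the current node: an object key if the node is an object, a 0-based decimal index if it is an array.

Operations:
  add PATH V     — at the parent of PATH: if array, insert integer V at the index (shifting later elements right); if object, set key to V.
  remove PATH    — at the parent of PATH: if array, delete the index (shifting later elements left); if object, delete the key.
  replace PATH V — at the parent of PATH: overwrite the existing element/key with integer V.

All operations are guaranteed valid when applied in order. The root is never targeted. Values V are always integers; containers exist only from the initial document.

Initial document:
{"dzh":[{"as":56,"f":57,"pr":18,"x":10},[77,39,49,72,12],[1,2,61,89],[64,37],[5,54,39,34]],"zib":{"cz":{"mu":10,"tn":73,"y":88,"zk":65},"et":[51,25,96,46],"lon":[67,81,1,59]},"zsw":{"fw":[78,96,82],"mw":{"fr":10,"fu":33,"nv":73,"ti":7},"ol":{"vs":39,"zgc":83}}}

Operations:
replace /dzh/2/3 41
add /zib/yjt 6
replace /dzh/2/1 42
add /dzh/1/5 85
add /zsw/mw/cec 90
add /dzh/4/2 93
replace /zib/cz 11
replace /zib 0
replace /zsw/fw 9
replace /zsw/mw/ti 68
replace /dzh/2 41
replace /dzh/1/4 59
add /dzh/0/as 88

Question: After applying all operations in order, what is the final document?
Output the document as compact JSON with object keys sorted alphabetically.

Answer: {"dzh":[{"as":88,"f":57,"pr":18,"x":10},[77,39,49,72,59,85],41,[64,37],[5,54,93,39,34]],"zib":0,"zsw":{"fw":9,"mw":{"cec":90,"fr":10,"fu":33,"nv":73,"ti":68},"ol":{"vs":39,"zgc":83}}}

Derivation:
After op 1 (replace /dzh/2/3 41): {"dzh":[{"as":56,"f":57,"pr":18,"x":10},[77,39,49,72,12],[1,2,61,41],[64,37],[5,54,39,34]],"zib":{"cz":{"mu":10,"tn":73,"y":88,"zk":65},"et":[51,25,96,46],"lon":[67,81,1,59]},"zsw":{"fw":[78,96,82],"mw":{"fr":10,"fu":33,"nv":73,"ti":7},"ol":{"vs":39,"zgc":83}}}
After op 2 (add /zib/yjt 6): {"dzh":[{"as":56,"f":57,"pr":18,"x":10},[77,39,49,72,12],[1,2,61,41],[64,37],[5,54,39,34]],"zib":{"cz":{"mu":10,"tn":73,"y":88,"zk":65},"et":[51,25,96,46],"lon":[67,81,1,59],"yjt":6},"zsw":{"fw":[78,96,82],"mw":{"fr":10,"fu":33,"nv":73,"ti":7},"ol":{"vs":39,"zgc":83}}}
After op 3 (replace /dzh/2/1 42): {"dzh":[{"as":56,"f":57,"pr":18,"x":10},[77,39,49,72,12],[1,42,61,41],[64,37],[5,54,39,34]],"zib":{"cz":{"mu":10,"tn":73,"y":88,"zk":65},"et":[51,25,96,46],"lon":[67,81,1,59],"yjt":6},"zsw":{"fw":[78,96,82],"mw":{"fr":10,"fu":33,"nv":73,"ti":7},"ol":{"vs":39,"zgc":83}}}
After op 4 (add /dzh/1/5 85): {"dzh":[{"as":56,"f":57,"pr":18,"x":10},[77,39,49,72,12,85],[1,42,61,41],[64,37],[5,54,39,34]],"zib":{"cz":{"mu":10,"tn":73,"y":88,"zk":65},"et":[51,25,96,46],"lon":[67,81,1,59],"yjt":6},"zsw":{"fw":[78,96,82],"mw":{"fr":10,"fu":33,"nv":73,"ti":7},"ol":{"vs":39,"zgc":83}}}
After op 5 (add /zsw/mw/cec 90): {"dzh":[{"as":56,"f":57,"pr":18,"x":10},[77,39,49,72,12,85],[1,42,61,41],[64,37],[5,54,39,34]],"zib":{"cz":{"mu":10,"tn":73,"y":88,"zk":65},"et":[51,25,96,46],"lon":[67,81,1,59],"yjt":6},"zsw":{"fw":[78,96,82],"mw":{"cec":90,"fr":10,"fu":33,"nv":73,"ti":7},"ol":{"vs":39,"zgc":83}}}
After op 6 (add /dzh/4/2 93): {"dzh":[{"as":56,"f":57,"pr":18,"x":10},[77,39,49,72,12,85],[1,42,61,41],[64,37],[5,54,93,39,34]],"zib":{"cz":{"mu":10,"tn":73,"y":88,"zk":65},"et":[51,25,96,46],"lon":[67,81,1,59],"yjt":6},"zsw":{"fw":[78,96,82],"mw":{"cec":90,"fr":10,"fu":33,"nv":73,"ti":7},"ol":{"vs":39,"zgc":83}}}
After op 7 (replace /zib/cz 11): {"dzh":[{"as":56,"f":57,"pr":18,"x":10},[77,39,49,72,12,85],[1,42,61,41],[64,37],[5,54,93,39,34]],"zib":{"cz":11,"et":[51,25,96,46],"lon":[67,81,1,59],"yjt":6},"zsw":{"fw":[78,96,82],"mw":{"cec":90,"fr":10,"fu":33,"nv":73,"ti":7},"ol":{"vs":39,"zgc":83}}}
After op 8 (replace /zib 0): {"dzh":[{"as":56,"f":57,"pr":18,"x":10},[77,39,49,72,12,85],[1,42,61,41],[64,37],[5,54,93,39,34]],"zib":0,"zsw":{"fw":[78,96,82],"mw":{"cec":90,"fr":10,"fu":33,"nv":73,"ti":7},"ol":{"vs":39,"zgc":83}}}
After op 9 (replace /zsw/fw 9): {"dzh":[{"as":56,"f":57,"pr":18,"x":10},[77,39,49,72,12,85],[1,42,61,41],[64,37],[5,54,93,39,34]],"zib":0,"zsw":{"fw":9,"mw":{"cec":90,"fr":10,"fu":33,"nv":73,"ti":7},"ol":{"vs":39,"zgc":83}}}
After op 10 (replace /zsw/mw/ti 68): {"dzh":[{"as":56,"f":57,"pr":18,"x":10},[77,39,49,72,12,85],[1,42,61,41],[64,37],[5,54,93,39,34]],"zib":0,"zsw":{"fw":9,"mw":{"cec":90,"fr":10,"fu":33,"nv":73,"ti":68},"ol":{"vs":39,"zgc":83}}}
After op 11 (replace /dzh/2 41): {"dzh":[{"as":56,"f":57,"pr":18,"x":10},[77,39,49,72,12,85],41,[64,37],[5,54,93,39,34]],"zib":0,"zsw":{"fw":9,"mw":{"cec":90,"fr":10,"fu":33,"nv":73,"ti":68},"ol":{"vs":39,"zgc":83}}}
After op 12 (replace /dzh/1/4 59): {"dzh":[{"as":56,"f":57,"pr":18,"x":10},[77,39,49,72,59,85],41,[64,37],[5,54,93,39,34]],"zib":0,"zsw":{"fw":9,"mw":{"cec":90,"fr":10,"fu":33,"nv":73,"ti":68},"ol":{"vs":39,"zgc":83}}}
After op 13 (add /dzh/0/as 88): {"dzh":[{"as":88,"f":57,"pr":18,"x":10},[77,39,49,72,59,85],41,[64,37],[5,54,93,39,34]],"zib":0,"zsw":{"fw":9,"mw":{"cec":90,"fr":10,"fu":33,"nv":73,"ti":68},"ol":{"vs":39,"zgc":83}}}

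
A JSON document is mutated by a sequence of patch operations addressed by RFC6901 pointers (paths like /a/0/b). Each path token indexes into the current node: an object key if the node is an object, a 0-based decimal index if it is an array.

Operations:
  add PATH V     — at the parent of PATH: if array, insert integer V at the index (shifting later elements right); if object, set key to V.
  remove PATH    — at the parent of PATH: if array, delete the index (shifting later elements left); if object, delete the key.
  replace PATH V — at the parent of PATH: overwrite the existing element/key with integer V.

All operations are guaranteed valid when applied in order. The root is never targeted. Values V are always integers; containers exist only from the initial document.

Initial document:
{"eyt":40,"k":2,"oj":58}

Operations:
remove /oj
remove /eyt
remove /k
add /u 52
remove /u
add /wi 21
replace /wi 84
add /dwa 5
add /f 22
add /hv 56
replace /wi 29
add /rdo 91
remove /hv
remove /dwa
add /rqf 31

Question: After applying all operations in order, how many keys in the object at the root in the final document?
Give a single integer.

After op 1 (remove /oj): {"eyt":40,"k":2}
After op 2 (remove /eyt): {"k":2}
After op 3 (remove /k): {}
After op 4 (add /u 52): {"u":52}
After op 5 (remove /u): {}
After op 6 (add /wi 21): {"wi":21}
After op 7 (replace /wi 84): {"wi":84}
After op 8 (add /dwa 5): {"dwa":5,"wi":84}
After op 9 (add /f 22): {"dwa":5,"f":22,"wi":84}
After op 10 (add /hv 56): {"dwa":5,"f":22,"hv":56,"wi":84}
After op 11 (replace /wi 29): {"dwa":5,"f":22,"hv":56,"wi":29}
After op 12 (add /rdo 91): {"dwa":5,"f":22,"hv":56,"rdo":91,"wi":29}
After op 13 (remove /hv): {"dwa":5,"f":22,"rdo":91,"wi":29}
After op 14 (remove /dwa): {"f":22,"rdo":91,"wi":29}
After op 15 (add /rqf 31): {"f":22,"rdo":91,"rqf":31,"wi":29}
Size at the root: 4

Answer: 4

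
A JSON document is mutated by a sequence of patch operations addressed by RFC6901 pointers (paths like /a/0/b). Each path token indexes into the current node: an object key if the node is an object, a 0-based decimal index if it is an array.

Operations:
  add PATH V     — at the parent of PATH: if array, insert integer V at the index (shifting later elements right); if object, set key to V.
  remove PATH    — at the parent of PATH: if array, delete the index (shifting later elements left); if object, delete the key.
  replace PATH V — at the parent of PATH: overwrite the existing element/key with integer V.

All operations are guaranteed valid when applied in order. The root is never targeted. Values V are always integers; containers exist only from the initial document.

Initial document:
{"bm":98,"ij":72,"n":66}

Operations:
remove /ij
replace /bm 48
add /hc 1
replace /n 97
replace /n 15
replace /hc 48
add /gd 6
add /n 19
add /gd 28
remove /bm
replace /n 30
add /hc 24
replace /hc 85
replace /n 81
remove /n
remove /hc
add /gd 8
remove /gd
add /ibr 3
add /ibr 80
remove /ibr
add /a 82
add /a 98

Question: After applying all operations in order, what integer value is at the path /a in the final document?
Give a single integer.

After op 1 (remove /ij): {"bm":98,"n":66}
After op 2 (replace /bm 48): {"bm":48,"n":66}
After op 3 (add /hc 1): {"bm":48,"hc":1,"n":66}
After op 4 (replace /n 97): {"bm":48,"hc":1,"n":97}
After op 5 (replace /n 15): {"bm":48,"hc":1,"n":15}
After op 6 (replace /hc 48): {"bm":48,"hc":48,"n":15}
After op 7 (add /gd 6): {"bm":48,"gd":6,"hc":48,"n":15}
After op 8 (add /n 19): {"bm":48,"gd":6,"hc":48,"n":19}
After op 9 (add /gd 28): {"bm":48,"gd":28,"hc":48,"n":19}
After op 10 (remove /bm): {"gd":28,"hc":48,"n":19}
After op 11 (replace /n 30): {"gd":28,"hc":48,"n":30}
After op 12 (add /hc 24): {"gd":28,"hc":24,"n":30}
After op 13 (replace /hc 85): {"gd":28,"hc":85,"n":30}
After op 14 (replace /n 81): {"gd":28,"hc":85,"n":81}
After op 15 (remove /n): {"gd":28,"hc":85}
After op 16 (remove /hc): {"gd":28}
After op 17 (add /gd 8): {"gd":8}
After op 18 (remove /gd): {}
After op 19 (add /ibr 3): {"ibr":3}
After op 20 (add /ibr 80): {"ibr":80}
After op 21 (remove /ibr): {}
After op 22 (add /a 82): {"a":82}
After op 23 (add /a 98): {"a":98}
Value at /a: 98

Answer: 98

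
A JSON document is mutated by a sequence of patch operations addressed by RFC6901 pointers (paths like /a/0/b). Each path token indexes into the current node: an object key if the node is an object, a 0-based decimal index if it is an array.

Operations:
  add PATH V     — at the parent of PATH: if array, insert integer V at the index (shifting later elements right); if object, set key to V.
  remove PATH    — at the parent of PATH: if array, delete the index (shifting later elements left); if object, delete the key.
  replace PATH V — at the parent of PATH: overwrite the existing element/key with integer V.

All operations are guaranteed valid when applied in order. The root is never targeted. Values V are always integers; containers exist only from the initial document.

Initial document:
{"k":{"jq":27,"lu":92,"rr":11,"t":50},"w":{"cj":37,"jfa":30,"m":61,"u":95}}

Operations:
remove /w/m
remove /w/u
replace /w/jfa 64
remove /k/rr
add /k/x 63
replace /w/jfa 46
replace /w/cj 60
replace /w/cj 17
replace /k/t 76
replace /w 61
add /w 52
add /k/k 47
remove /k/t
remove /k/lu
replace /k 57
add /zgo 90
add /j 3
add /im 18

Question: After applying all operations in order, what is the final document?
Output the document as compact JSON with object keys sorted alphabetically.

After op 1 (remove /w/m): {"k":{"jq":27,"lu":92,"rr":11,"t":50},"w":{"cj":37,"jfa":30,"u":95}}
After op 2 (remove /w/u): {"k":{"jq":27,"lu":92,"rr":11,"t":50},"w":{"cj":37,"jfa":30}}
After op 3 (replace /w/jfa 64): {"k":{"jq":27,"lu":92,"rr":11,"t":50},"w":{"cj":37,"jfa":64}}
After op 4 (remove /k/rr): {"k":{"jq":27,"lu":92,"t":50},"w":{"cj":37,"jfa":64}}
After op 5 (add /k/x 63): {"k":{"jq":27,"lu":92,"t":50,"x":63},"w":{"cj":37,"jfa":64}}
After op 6 (replace /w/jfa 46): {"k":{"jq":27,"lu":92,"t":50,"x":63},"w":{"cj":37,"jfa":46}}
After op 7 (replace /w/cj 60): {"k":{"jq":27,"lu":92,"t":50,"x":63},"w":{"cj":60,"jfa":46}}
After op 8 (replace /w/cj 17): {"k":{"jq":27,"lu":92,"t":50,"x":63},"w":{"cj":17,"jfa":46}}
After op 9 (replace /k/t 76): {"k":{"jq":27,"lu":92,"t":76,"x":63},"w":{"cj":17,"jfa":46}}
After op 10 (replace /w 61): {"k":{"jq":27,"lu":92,"t":76,"x":63},"w":61}
After op 11 (add /w 52): {"k":{"jq":27,"lu":92,"t":76,"x":63},"w":52}
After op 12 (add /k/k 47): {"k":{"jq":27,"k":47,"lu":92,"t":76,"x":63},"w":52}
After op 13 (remove /k/t): {"k":{"jq":27,"k":47,"lu":92,"x":63},"w":52}
After op 14 (remove /k/lu): {"k":{"jq":27,"k":47,"x":63},"w":52}
After op 15 (replace /k 57): {"k":57,"w":52}
After op 16 (add /zgo 90): {"k":57,"w":52,"zgo":90}
After op 17 (add /j 3): {"j":3,"k":57,"w":52,"zgo":90}
After op 18 (add /im 18): {"im":18,"j":3,"k":57,"w":52,"zgo":90}

Answer: {"im":18,"j":3,"k":57,"w":52,"zgo":90}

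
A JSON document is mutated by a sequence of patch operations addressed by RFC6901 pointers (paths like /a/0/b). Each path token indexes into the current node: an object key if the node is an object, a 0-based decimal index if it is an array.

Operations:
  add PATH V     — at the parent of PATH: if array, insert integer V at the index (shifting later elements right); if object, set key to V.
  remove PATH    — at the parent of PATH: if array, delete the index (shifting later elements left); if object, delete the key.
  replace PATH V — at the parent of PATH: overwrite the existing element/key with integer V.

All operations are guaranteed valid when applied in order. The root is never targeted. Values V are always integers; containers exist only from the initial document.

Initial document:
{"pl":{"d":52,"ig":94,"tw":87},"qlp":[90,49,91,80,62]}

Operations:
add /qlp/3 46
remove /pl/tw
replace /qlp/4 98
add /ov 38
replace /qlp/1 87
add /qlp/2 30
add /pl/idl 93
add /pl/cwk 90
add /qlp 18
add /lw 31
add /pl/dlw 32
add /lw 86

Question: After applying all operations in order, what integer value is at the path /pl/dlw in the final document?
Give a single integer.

Answer: 32

Derivation:
After op 1 (add /qlp/3 46): {"pl":{"d":52,"ig":94,"tw":87},"qlp":[90,49,91,46,80,62]}
After op 2 (remove /pl/tw): {"pl":{"d":52,"ig":94},"qlp":[90,49,91,46,80,62]}
After op 3 (replace /qlp/4 98): {"pl":{"d":52,"ig":94},"qlp":[90,49,91,46,98,62]}
After op 4 (add /ov 38): {"ov":38,"pl":{"d":52,"ig":94},"qlp":[90,49,91,46,98,62]}
After op 5 (replace /qlp/1 87): {"ov":38,"pl":{"d":52,"ig":94},"qlp":[90,87,91,46,98,62]}
After op 6 (add /qlp/2 30): {"ov":38,"pl":{"d":52,"ig":94},"qlp":[90,87,30,91,46,98,62]}
After op 7 (add /pl/idl 93): {"ov":38,"pl":{"d":52,"idl":93,"ig":94},"qlp":[90,87,30,91,46,98,62]}
After op 8 (add /pl/cwk 90): {"ov":38,"pl":{"cwk":90,"d":52,"idl":93,"ig":94},"qlp":[90,87,30,91,46,98,62]}
After op 9 (add /qlp 18): {"ov":38,"pl":{"cwk":90,"d":52,"idl":93,"ig":94},"qlp":18}
After op 10 (add /lw 31): {"lw":31,"ov":38,"pl":{"cwk":90,"d":52,"idl":93,"ig":94},"qlp":18}
After op 11 (add /pl/dlw 32): {"lw":31,"ov":38,"pl":{"cwk":90,"d":52,"dlw":32,"idl":93,"ig":94},"qlp":18}
After op 12 (add /lw 86): {"lw":86,"ov":38,"pl":{"cwk":90,"d":52,"dlw":32,"idl":93,"ig":94},"qlp":18}
Value at /pl/dlw: 32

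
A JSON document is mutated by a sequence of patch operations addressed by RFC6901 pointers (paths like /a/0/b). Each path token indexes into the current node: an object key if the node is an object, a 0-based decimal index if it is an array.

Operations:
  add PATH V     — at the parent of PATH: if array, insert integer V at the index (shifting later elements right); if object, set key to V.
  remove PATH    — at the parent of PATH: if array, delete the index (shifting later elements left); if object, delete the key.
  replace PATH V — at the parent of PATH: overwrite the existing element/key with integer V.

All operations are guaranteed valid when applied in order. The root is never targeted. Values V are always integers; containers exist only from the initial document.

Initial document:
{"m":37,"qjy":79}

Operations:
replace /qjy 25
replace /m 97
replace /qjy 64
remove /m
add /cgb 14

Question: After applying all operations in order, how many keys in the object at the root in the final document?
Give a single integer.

After op 1 (replace /qjy 25): {"m":37,"qjy":25}
After op 2 (replace /m 97): {"m":97,"qjy":25}
After op 3 (replace /qjy 64): {"m":97,"qjy":64}
After op 4 (remove /m): {"qjy":64}
After op 5 (add /cgb 14): {"cgb":14,"qjy":64}
Size at the root: 2

Answer: 2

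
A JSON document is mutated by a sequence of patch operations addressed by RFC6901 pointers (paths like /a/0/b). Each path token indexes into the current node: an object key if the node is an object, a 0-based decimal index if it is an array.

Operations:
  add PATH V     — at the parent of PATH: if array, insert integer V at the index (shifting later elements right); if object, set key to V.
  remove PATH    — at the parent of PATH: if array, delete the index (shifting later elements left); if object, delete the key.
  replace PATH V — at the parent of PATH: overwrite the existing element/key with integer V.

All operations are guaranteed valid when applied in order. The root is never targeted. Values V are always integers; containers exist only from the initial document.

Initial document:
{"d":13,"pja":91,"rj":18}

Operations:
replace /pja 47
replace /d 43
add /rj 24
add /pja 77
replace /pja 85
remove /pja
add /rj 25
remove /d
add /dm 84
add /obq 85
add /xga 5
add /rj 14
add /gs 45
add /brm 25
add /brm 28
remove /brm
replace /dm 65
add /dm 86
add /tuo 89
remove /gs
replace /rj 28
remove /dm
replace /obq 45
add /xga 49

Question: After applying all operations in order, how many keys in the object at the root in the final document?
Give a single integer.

After op 1 (replace /pja 47): {"d":13,"pja":47,"rj":18}
After op 2 (replace /d 43): {"d":43,"pja":47,"rj":18}
After op 3 (add /rj 24): {"d":43,"pja":47,"rj":24}
After op 4 (add /pja 77): {"d":43,"pja":77,"rj":24}
After op 5 (replace /pja 85): {"d":43,"pja":85,"rj":24}
After op 6 (remove /pja): {"d":43,"rj":24}
After op 7 (add /rj 25): {"d":43,"rj":25}
After op 8 (remove /d): {"rj":25}
After op 9 (add /dm 84): {"dm":84,"rj":25}
After op 10 (add /obq 85): {"dm":84,"obq":85,"rj":25}
After op 11 (add /xga 5): {"dm":84,"obq":85,"rj":25,"xga":5}
After op 12 (add /rj 14): {"dm":84,"obq":85,"rj":14,"xga":5}
After op 13 (add /gs 45): {"dm":84,"gs":45,"obq":85,"rj":14,"xga":5}
After op 14 (add /brm 25): {"brm":25,"dm":84,"gs":45,"obq":85,"rj":14,"xga":5}
After op 15 (add /brm 28): {"brm":28,"dm":84,"gs":45,"obq":85,"rj":14,"xga":5}
After op 16 (remove /brm): {"dm":84,"gs":45,"obq":85,"rj":14,"xga":5}
After op 17 (replace /dm 65): {"dm":65,"gs":45,"obq":85,"rj":14,"xga":5}
After op 18 (add /dm 86): {"dm":86,"gs":45,"obq":85,"rj":14,"xga":5}
After op 19 (add /tuo 89): {"dm":86,"gs":45,"obq":85,"rj":14,"tuo":89,"xga":5}
After op 20 (remove /gs): {"dm":86,"obq":85,"rj":14,"tuo":89,"xga":5}
After op 21 (replace /rj 28): {"dm":86,"obq":85,"rj":28,"tuo":89,"xga":5}
After op 22 (remove /dm): {"obq":85,"rj":28,"tuo":89,"xga":5}
After op 23 (replace /obq 45): {"obq":45,"rj":28,"tuo":89,"xga":5}
After op 24 (add /xga 49): {"obq":45,"rj":28,"tuo":89,"xga":49}
Size at the root: 4

Answer: 4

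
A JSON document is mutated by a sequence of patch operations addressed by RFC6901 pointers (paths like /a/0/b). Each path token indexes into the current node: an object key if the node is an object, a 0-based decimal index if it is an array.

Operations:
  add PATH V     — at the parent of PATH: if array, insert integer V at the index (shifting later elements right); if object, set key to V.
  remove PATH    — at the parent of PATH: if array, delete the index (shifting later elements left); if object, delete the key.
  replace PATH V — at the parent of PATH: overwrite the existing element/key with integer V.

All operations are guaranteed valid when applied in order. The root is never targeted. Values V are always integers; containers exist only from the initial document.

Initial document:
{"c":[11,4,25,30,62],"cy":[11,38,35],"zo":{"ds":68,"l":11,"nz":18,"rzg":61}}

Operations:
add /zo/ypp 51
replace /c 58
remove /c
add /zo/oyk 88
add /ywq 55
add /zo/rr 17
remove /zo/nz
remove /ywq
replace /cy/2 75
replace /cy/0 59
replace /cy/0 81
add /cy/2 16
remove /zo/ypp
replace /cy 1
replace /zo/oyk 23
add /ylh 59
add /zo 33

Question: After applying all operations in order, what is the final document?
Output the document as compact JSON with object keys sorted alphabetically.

After op 1 (add /zo/ypp 51): {"c":[11,4,25,30,62],"cy":[11,38,35],"zo":{"ds":68,"l":11,"nz":18,"rzg":61,"ypp":51}}
After op 2 (replace /c 58): {"c":58,"cy":[11,38,35],"zo":{"ds":68,"l":11,"nz":18,"rzg":61,"ypp":51}}
After op 3 (remove /c): {"cy":[11,38,35],"zo":{"ds":68,"l":11,"nz":18,"rzg":61,"ypp":51}}
After op 4 (add /zo/oyk 88): {"cy":[11,38,35],"zo":{"ds":68,"l":11,"nz":18,"oyk":88,"rzg":61,"ypp":51}}
After op 5 (add /ywq 55): {"cy":[11,38,35],"ywq":55,"zo":{"ds":68,"l":11,"nz":18,"oyk":88,"rzg":61,"ypp":51}}
After op 6 (add /zo/rr 17): {"cy":[11,38,35],"ywq":55,"zo":{"ds":68,"l":11,"nz":18,"oyk":88,"rr":17,"rzg":61,"ypp":51}}
After op 7 (remove /zo/nz): {"cy":[11,38,35],"ywq":55,"zo":{"ds":68,"l":11,"oyk":88,"rr":17,"rzg":61,"ypp":51}}
After op 8 (remove /ywq): {"cy":[11,38,35],"zo":{"ds":68,"l":11,"oyk":88,"rr":17,"rzg":61,"ypp":51}}
After op 9 (replace /cy/2 75): {"cy":[11,38,75],"zo":{"ds":68,"l":11,"oyk":88,"rr":17,"rzg":61,"ypp":51}}
After op 10 (replace /cy/0 59): {"cy":[59,38,75],"zo":{"ds":68,"l":11,"oyk":88,"rr":17,"rzg":61,"ypp":51}}
After op 11 (replace /cy/0 81): {"cy":[81,38,75],"zo":{"ds":68,"l":11,"oyk":88,"rr":17,"rzg":61,"ypp":51}}
After op 12 (add /cy/2 16): {"cy":[81,38,16,75],"zo":{"ds":68,"l":11,"oyk":88,"rr":17,"rzg":61,"ypp":51}}
After op 13 (remove /zo/ypp): {"cy":[81,38,16,75],"zo":{"ds":68,"l":11,"oyk":88,"rr":17,"rzg":61}}
After op 14 (replace /cy 1): {"cy":1,"zo":{"ds":68,"l":11,"oyk":88,"rr":17,"rzg":61}}
After op 15 (replace /zo/oyk 23): {"cy":1,"zo":{"ds":68,"l":11,"oyk":23,"rr":17,"rzg":61}}
After op 16 (add /ylh 59): {"cy":1,"ylh":59,"zo":{"ds":68,"l":11,"oyk":23,"rr":17,"rzg":61}}
After op 17 (add /zo 33): {"cy":1,"ylh":59,"zo":33}

Answer: {"cy":1,"ylh":59,"zo":33}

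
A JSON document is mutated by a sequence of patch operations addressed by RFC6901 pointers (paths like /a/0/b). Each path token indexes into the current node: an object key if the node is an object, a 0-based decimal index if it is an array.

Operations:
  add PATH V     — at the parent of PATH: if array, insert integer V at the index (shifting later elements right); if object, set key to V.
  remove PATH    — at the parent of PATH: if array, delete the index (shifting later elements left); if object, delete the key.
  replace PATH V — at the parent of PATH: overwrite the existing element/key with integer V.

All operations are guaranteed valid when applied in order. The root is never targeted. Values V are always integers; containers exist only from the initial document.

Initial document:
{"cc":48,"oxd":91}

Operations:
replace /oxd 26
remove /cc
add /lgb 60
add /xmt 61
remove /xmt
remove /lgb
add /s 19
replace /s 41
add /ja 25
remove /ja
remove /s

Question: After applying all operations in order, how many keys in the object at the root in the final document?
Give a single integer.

Answer: 1

Derivation:
After op 1 (replace /oxd 26): {"cc":48,"oxd":26}
After op 2 (remove /cc): {"oxd":26}
After op 3 (add /lgb 60): {"lgb":60,"oxd":26}
After op 4 (add /xmt 61): {"lgb":60,"oxd":26,"xmt":61}
After op 5 (remove /xmt): {"lgb":60,"oxd":26}
After op 6 (remove /lgb): {"oxd":26}
After op 7 (add /s 19): {"oxd":26,"s":19}
After op 8 (replace /s 41): {"oxd":26,"s":41}
After op 9 (add /ja 25): {"ja":25,"oxd":26,"s":41}
After op 10 (remove /ja): {"oxd":26,"s":41}
After op 11 (remove /s): {"oxd":26}
Size at the root: 1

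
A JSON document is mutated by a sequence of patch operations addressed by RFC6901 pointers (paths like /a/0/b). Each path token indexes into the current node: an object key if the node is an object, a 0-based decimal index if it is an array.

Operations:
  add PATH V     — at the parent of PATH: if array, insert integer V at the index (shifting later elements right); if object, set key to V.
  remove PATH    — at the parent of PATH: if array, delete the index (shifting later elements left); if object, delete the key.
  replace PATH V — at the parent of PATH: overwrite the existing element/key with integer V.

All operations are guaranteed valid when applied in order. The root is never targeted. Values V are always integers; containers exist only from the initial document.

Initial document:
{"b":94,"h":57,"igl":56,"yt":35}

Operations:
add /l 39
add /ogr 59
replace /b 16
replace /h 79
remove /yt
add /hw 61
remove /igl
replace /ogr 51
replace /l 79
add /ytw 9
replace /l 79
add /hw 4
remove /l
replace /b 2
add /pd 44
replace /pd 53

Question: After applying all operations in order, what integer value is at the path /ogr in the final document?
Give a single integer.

Answer: 51

Derivation:
After op 1 (add /l 39): {"b":94,"h":57,"igl":56,"l":39,"yt":35}
After op 2 (add /ogr 59): {"b":94,"h":57,"igl":56,"l":39,"ogr":59,"yt":35}
After op 3 (replace /b 16): {"b":16,"h":57,"igl":56,"l":39,"ogr":59,"yt":35}
After op 4 (replace /h 79): {"b":16,"h":79,"igl":56,"l":39,"ogr":59,"yt":35}
After op 5 (remove /yt): {"b":16,"h":79,"igl":56,"l":39,"ogr":59}
After op 6 (add /hw 61): {"b":16,"h":79,"hw":61,"igl":56,"l":39,"ogr":59}
After op 7 (remove /igl): {"b":16,"h":79,"hw":61,"l":39,"ogr":59}
After op 8 (replace /ogr 51): {"b":16,"h":79,"hw":61,"l":39,"ogr":51}
After op 9 (replace /l 79): {"b":16,"h":79,"hw":61,"l":79,"ogr":51}
After op 10 (add /ytw 9): {"b":16,"h":79,"hw":61,"l":79,"ogr":51,"ytw":9}
After op 11 (replace /l 79): {"b":16,"h":79,"hw":61,"l":79,"ogr":51,"ytw":9}
After op 12 (add /hw 4): {"b":16,"h":79,"hw":4,"l":79,"ogr":51,"ytw":9}
After op 13 (remove /l): {"b":16,"h":79,"hw":4,"ogr":51,"ytw":9}
After op 14 (replace /b 2): {"b":2,"h":79,"hw":4,"ogr":51,"ytw":9}
After op 15 (add /pd 44): {"b":2,"h":79,"hw":4,"ogr":51,"pd":44,"ytw":9}
After op 16 (replace /pd 53): {"b":2,"h":79,"hw":4,"ogr":51,"pd":53,"ytw":9}
Value at /ogr: 51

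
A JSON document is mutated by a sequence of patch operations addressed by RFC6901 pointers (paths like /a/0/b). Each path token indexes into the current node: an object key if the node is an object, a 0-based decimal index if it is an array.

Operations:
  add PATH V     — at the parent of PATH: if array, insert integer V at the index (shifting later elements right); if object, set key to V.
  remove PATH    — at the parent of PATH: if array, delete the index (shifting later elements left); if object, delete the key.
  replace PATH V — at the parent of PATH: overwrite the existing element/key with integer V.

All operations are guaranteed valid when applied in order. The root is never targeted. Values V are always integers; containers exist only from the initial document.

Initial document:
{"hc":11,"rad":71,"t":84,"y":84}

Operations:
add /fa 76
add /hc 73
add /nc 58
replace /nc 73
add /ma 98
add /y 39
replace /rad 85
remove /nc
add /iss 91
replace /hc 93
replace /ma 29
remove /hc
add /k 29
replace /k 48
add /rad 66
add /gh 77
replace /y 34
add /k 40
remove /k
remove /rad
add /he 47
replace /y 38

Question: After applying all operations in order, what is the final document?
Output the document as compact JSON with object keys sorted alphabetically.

Answer: {"fa":76,"gh":77,"he":47,"iss":91,"ma":29,"t":84,"y":38}

Derivation:
After op 1 (add /fa 76): {"fa":76,"hc":11,"rad":71,"t":84,"y":84}
After op 2 (add /hc 73): {"fa":76,"hc":73,"rad":71,"t":84,"y":84}
After op 3 (add /nc 58): {"fa":76,"hc":73,"nc":58,"rad":71,"t":84,"y":84}
After op 4 (replace /nc 73): {"fa":76,"hc":73,"nc":73,"rad":71,"t":84,"y":84}
After op 5 (add /ma 98): {"fa":76,"hc":73,"ma":98,"nc":73,"rad":71,"t":84,"y":84}
After op 6 (add /y 39): {"fa":76,"hc":73,"ma":98,"nc":73,"rad":71,"t":84,"y":39}
After op 7 (replace /rad 85): {"fa":76,"hc":73,"ma":98,"nc":73,"rad":85,"t":84,"y":39}
After op 8 (remove /nc): {"fa":76,"hc":73,"ma":98,"rad":85,"t":84,"y":39}
After op 9 (add /iss 91): {"fa":76,"hc":73,"iss":91,"ma":98,"rad":85,"t":84,"y":39}
After op 10 (replace /hc 93): {"fa":76,"hc":93,"iss":91,"ma":98,"rad":85,"t":84,"y":39}
After op 11 (replace /ma 29): {"fa":76,"hc":93,"iss":91,"ma":29,"rad":85,"t":84,"y":39}
After op 12 (remove /hc): {"fa":76,"iss":91,"ma":29,"rad":85,"t":84,"y":39}
After op 13 (add /k 29): {"fa":76,"iss":91,"k":29,"ma":29,"rad":85,"t":84,"y":39}
After op 14 (replace /k 48): {"fa":76,"iss":91,"k":48,"ma":29,"rad":85,"t":84,"y":39}
After op 15 (add /rad 66): {"fa":76,"iss":91,"k":48,"ma":29,"rad":66,"t":84,"y":39}
After op 16 (add /gh 77): {"fa":76,"gh":77,"iss":91,"k":48,"ma":29,"rad":66,"t":84,"y":39}
After op 17 (replace /y 34): {"fa":76,"gh":77,"iss":91,"k":48,"ma":29,"rad":66,"t":84,"y":34}
After op 18 (add /k 40): {"fa":76,"gh":77,"iss":91,"k":40,"ma":29,"rad":66,"t":84,"y":34}
After op 19 (remove /k): {"fa":76,"gh":77,"iss":91,"ma":29,"rad":66,"t":84,"y":34}
After op 20 (remove /rad): {"fa":76,"gh":77,"iss":91,"ma":29,"t":84,"y":34}
After op 21 (add /he 47): {"fa":76,"gh":77,"he":47,"iss":91,"ma":29,"t":84,"y":34}
After op 22 (replace /y 38): {"fa":76,"gh":77,"he":47,"iss":91,"ma":29,"t":84,"y":38}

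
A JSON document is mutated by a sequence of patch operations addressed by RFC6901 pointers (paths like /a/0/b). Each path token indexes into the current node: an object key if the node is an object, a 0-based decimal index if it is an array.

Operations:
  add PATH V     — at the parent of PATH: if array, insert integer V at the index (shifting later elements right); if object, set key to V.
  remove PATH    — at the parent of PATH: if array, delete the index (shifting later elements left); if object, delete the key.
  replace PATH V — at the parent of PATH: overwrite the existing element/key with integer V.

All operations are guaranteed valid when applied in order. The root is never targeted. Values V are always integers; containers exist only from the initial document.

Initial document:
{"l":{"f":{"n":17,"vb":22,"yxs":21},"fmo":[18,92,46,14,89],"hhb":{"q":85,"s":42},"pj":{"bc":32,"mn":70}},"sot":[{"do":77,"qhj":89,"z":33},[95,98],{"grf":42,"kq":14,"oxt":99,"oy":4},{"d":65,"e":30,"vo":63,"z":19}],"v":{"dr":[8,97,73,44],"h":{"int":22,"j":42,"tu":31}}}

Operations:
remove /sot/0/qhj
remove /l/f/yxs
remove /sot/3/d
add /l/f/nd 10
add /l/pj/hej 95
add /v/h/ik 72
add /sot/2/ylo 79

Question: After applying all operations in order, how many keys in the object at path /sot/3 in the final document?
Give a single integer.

Answer: 3

Derivation:
After op 1 (remove /sot/0/qhj): {"l":{"f":{"n":17,"vb":22,"yxs":21},"fmo":[18,92,46,14,89],"hhb":{"q":85,"s":42},"pj":{"bc":32,"mn":70}},"sot":[{"do":77,"z":33},[95,98],{"grf":42,"kq":14,"oxt":99,"oy":4},{"d":65,"e":30,"vo":63,"z":19}],"v":{"dr":[8,97,73,44],"h":{"int":22,"j":42,"tu":31}}}
After op 2 (remove /l/f/yxs): {"l":{"f":{"n":17,"vb":22},"fmo":[18,92,46,14,89],"hhb":{"q":85,"s":42},"pj":{"bc":32,"mn":70}},"sot":[{"do":77,"z":33},[95,98],{"grf":42,"kq":14,"oxt":99,"oy":4},{"d":65,"e":30,"vo":63,"z":19}],"v":{"dr":[8,97,73,44],"h":{"int":22,"j":42,"tu":31}}}
After op 3 (remove /sot/3/d): {"l":{"f":{"n":17,"vb":22},"fmo":[18,92,46,14,89],"hhb":{"q":85,"s":42},"pj":{"bc":32,"mn":70}},"sot":[{"do":77,"z":33},[95,98],{"grf":42,"kq":14,"oxt":99,"oy":4},{"e":30,"vo":63,"z":19}],"v":{"dr":[8,97,73,44],"h":{"int":22,"j":42,"tu":31}}}
After op 4 (add /l/f/nd 10): {"l":{"f":{"n":17,"nd":10,"vb":22},"fmo":[18,92,46,14,89],"hhb":{"q":85,"s":42},"pj":{"bc":32,"mn":70}},"sot":[{"do":77,"z":33},[95,98],{"grf":42,"kq":14,"oxt":99,"oy":4},{"e":30,"vo":63,"z":19}],"v":{"dr":[8,97,73,44],"h":{"int":22,"j":42,"tu":31}}}
After op 5 (add /l/pj/hej 95): {"l":{"f":{"n":17,"nd":10,"vb":22},"fmo":[18,92,46,14,89],"hhb":{"q":85,"s":42},"pj":{"bc":32,"hej":95,"mn":70}},"sot":[{"do":77,"z":33},[95,98],{"grf":42,"kq":14,"oxt":99,"oy":4},{"e":30,"vo":63,"z":19}],"v":{"dr":[8,97,73,44],"h":{"int":22,"j":42,"tu":31}}}
After op 6 (add /v/h/ik 72): {"l":{"f":{"n":17,"nd":10,"vb":22},"fmo":[18,92,46,14,89],"hhb":{"q":85,"s":42},"pj":{"bc":32,"hej":95,"mn":70}},"sot":[{"do":77,"z":33},[95,98],{"grf":42,"kq":14,"oxt":99,"oy":4},{"e":30,"vo":63,"z":19}],"v":{"dr":[8,97,73,44],"h":{"ik":72,"int":22,"j":42,"tu":31}}}
After op 7 (add /sot/2/ylo 79): {"l":{"f":{"n":17,"nd":10,"vb":22},"fmo":[18,92,46,14,89],"hhb":{"q":85,"s":42},"pj":{"bc":32,"hej":95,"mn":70}},"sot":[{"do":77,"z":33},[95,98],{"grf":42,"kq":14,"oxt":99,"oy":4,"ylo":79},{"e":30,"vo":63,"z":19}],"v":{"dr":[8,97,73,44],"h":{"ik":72,"int":22,"j":42,"tu":31}}}
Size at path /sot/3: 3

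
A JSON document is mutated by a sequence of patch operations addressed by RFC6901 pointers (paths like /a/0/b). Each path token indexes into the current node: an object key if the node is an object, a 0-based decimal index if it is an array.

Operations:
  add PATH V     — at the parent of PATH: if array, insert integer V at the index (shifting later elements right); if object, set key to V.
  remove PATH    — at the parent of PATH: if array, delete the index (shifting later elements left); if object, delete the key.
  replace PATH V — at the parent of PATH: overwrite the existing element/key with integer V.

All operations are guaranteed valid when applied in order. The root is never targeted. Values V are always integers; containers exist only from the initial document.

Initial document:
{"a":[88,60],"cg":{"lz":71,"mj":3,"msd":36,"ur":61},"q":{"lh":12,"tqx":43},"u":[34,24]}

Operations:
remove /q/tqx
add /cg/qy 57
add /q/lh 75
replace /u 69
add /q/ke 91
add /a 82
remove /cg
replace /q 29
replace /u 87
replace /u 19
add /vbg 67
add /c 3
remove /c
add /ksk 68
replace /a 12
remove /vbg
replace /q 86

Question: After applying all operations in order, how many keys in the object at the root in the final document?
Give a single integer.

After op 1 (remove /q/tqx): {"a":[88,60],"cg":{"lz":71,"mj":3,"msd":36,"ur":61},"q":{"lh":12},"u":[34,24]}
After op 2 (add /cg/qy 57): {"a":[88,60],"cg":{"lz":71,"mj":3,"msd":36,"qy":57,"ur":61},"q":{"lh":12},"u":[34,24]}
After op 3 (add /q/lh 75): {"a":[88,60],"cg":{"lz":71,"mj":3,"msd":36,"qy":57,"ur":61},"q":{"lh":75},"u":[34,24]}
After op 4 (replace /u 69): {"a":[88,60],"cg":{"lz":71,"mj":3,"msd":36,"qy":57,"ur":61},"q":{"lh":75},"u":69}
After op 5 (add /q/ke 91): {"a":[88,60],"cg":{"lz":71,"mj":3,"msd":36,"qy":57,"ur":61},"q":{"ke":91,"lh":75},"u":69}
After op 6 (add /a 82): {"a":82,"cg":{"lz":71,"mj":3,"msd":36,"qy":57,"ur":61},"q":{"ke":91,"lh":75},"u":69}
After op 7 (remove /cg): {"a":82,"q":{"ke":91,"lh":75},"u":69}
After op 8 (replace /q 29): {"a":82,"q":29,"u":69}
After op 9 (replace /u 87): {"a":82,"q":29,"u":87}
After op 10 (replace /u 19): {"a":82,"q":29,"u":19}
After op 11 (add /vbg 67): {"a":82,"q":29,"u":19,"vbg":67}
After op 12 (add /c 3): {"a":82,"c":3,"q":29,"u":19,"vbg":67}
After op 13 (remove /c): {"a":82,"q":29,"u":19,"vbg":67}
After op 14 (add /ksk 68): {"a":82,"ksk":68,"q":29,"u":19,"vbg":67}
After op 15 (replace /a 12): {"a":12,"ksk":68,"q":29,"u":19,"vbg":67}
After op 16 (remove /vbg): {"a":12,"ksk":68,"q":29,"u":19}
After op 17 (replace /q 86): {"a":12,"ksk":68,"q":86,"u":19}
Size at the root: 4

Answer: 4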